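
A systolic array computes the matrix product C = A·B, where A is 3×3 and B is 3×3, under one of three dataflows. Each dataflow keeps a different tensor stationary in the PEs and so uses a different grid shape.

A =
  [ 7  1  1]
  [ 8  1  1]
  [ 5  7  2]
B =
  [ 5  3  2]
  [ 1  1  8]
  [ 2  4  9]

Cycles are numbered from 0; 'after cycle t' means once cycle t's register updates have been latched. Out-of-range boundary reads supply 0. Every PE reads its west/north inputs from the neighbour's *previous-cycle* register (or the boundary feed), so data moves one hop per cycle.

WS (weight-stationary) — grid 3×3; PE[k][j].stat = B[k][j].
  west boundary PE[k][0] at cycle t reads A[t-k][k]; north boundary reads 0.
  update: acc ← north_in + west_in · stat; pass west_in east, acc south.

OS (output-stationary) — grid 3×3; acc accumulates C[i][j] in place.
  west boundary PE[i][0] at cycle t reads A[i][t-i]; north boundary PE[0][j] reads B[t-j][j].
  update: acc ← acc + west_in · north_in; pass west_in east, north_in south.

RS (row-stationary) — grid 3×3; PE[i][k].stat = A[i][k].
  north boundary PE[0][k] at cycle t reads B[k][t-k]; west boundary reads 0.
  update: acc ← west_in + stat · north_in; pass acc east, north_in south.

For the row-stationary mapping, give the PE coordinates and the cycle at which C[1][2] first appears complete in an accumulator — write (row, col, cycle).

(row, col, cycle) = (1, 2, 5)

RS — PE[1][2] is where C[1][2] collects:
  step 0 · PE1,2: acc=0; fwd→0 fwd↓0
  step 1 · PE1,2: acc=0; fwd→0 fwd↓0
  step 2 · PE1,2: acc=0; fwd→0 fwd↓0
  step 3 · PE1,2: acc=43; fwd→43 fwd↓2
  step 4 · PE1,2: acc=29; fwd→29 fwd↓4
  step 5 · PE1,2: acc=33; fwd→33 fwd↓9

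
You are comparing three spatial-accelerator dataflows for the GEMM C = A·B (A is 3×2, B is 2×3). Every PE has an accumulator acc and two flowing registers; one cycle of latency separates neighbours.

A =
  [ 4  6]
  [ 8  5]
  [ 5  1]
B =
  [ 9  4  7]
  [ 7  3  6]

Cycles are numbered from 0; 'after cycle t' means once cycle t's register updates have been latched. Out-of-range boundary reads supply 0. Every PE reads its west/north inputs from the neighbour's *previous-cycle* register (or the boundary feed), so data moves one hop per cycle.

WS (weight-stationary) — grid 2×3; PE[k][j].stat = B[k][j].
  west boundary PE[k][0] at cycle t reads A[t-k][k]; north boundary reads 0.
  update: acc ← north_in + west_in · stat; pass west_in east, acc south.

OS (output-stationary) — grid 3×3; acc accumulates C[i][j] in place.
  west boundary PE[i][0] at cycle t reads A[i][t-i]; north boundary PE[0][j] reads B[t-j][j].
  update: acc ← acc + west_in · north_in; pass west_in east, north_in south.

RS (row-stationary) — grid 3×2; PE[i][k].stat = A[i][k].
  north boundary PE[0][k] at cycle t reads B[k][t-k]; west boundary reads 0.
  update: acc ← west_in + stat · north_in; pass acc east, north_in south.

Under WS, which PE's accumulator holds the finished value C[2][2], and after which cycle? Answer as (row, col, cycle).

(row, col, cycle) = (1, 2, 5)

WS: C[2][2] accumulates in PE[1][2]:
  t=0 PE[1][2]: acc=0 h=0 v=0
  t=1 PE[1][2]: acc=0 h=0 v=0
  t=2 PE[1][2]: acc=0 h=0 v=0
  t=3 PE[1][2]: acc=64 h=6 v=64
  t=4 PE[1][2]: acc=86 h=5 v=86
  t=5 PE[1][2]: acc=41 h=1 v=41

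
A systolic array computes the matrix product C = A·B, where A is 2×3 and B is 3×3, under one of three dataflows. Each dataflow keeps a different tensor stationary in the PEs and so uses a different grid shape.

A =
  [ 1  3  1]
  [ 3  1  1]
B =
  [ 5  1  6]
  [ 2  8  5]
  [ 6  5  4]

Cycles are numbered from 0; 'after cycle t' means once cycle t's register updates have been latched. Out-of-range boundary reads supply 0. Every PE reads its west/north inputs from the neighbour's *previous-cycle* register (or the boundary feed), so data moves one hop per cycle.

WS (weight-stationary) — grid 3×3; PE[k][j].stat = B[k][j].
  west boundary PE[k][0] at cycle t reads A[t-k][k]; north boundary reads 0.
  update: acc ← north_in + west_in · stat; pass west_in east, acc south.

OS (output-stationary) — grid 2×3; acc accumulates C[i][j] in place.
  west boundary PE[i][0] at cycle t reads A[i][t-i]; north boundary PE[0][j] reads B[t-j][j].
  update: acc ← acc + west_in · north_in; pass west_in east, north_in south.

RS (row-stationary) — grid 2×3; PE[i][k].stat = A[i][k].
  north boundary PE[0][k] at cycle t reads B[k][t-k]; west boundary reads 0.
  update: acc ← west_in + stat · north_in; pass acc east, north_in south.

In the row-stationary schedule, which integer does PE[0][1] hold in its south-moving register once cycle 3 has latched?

RS 2×3: PE[0][1] cycle-by-cycle (with neighbour feeds):
  cycle 0: PE[0][0] → acc 5, east 5, south 5
  cycle 0: PE[0][1] → acc 0, east 0, south 0
  cycle 1: PE[0][0] → acc 1, east 1, south 1
  cycle 1: PE[0][1] → acc 11, east 11, south 2
  cycle 2: PE[0][0] → acc 6, east 6, south 6
  cycle 2: PE[0][1] → acc 25, east 25, south 8
  cycle 3: PE[0][0] → acc 0, east 0, south 0
  cycle 3: PE[0][1] → acc 21, east 21, south 5

register = 5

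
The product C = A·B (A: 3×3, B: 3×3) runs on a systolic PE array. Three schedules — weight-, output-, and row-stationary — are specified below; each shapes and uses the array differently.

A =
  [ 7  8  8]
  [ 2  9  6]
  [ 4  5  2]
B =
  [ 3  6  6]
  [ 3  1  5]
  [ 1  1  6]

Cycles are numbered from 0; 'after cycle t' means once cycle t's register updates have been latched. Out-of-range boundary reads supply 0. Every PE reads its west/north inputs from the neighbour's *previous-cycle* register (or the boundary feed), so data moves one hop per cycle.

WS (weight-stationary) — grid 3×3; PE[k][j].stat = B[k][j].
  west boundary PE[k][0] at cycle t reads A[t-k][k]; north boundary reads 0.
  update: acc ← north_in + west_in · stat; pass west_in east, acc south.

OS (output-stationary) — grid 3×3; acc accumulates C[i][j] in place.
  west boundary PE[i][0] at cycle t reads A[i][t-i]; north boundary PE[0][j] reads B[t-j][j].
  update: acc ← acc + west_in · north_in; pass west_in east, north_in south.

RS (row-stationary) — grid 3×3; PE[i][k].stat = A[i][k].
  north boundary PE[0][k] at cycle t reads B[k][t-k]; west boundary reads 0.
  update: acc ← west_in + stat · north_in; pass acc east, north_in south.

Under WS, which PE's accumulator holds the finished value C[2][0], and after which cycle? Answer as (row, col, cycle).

(row, col, cycle) = (2, 0, 4)

WS — PE[2][0] is where C[2][0] collects:
  @0  [2,0]  acc 0  |  →0  ↓0
  @1  [2,0]  acc 0  |  →0  ↓0
  @2  [2,0]  acc 53  |  →8  ↓53
  @3  [2,0]  acc 39  |  →6  ↓39
  @4  [2,0]  acc 29  |  →2  ↓29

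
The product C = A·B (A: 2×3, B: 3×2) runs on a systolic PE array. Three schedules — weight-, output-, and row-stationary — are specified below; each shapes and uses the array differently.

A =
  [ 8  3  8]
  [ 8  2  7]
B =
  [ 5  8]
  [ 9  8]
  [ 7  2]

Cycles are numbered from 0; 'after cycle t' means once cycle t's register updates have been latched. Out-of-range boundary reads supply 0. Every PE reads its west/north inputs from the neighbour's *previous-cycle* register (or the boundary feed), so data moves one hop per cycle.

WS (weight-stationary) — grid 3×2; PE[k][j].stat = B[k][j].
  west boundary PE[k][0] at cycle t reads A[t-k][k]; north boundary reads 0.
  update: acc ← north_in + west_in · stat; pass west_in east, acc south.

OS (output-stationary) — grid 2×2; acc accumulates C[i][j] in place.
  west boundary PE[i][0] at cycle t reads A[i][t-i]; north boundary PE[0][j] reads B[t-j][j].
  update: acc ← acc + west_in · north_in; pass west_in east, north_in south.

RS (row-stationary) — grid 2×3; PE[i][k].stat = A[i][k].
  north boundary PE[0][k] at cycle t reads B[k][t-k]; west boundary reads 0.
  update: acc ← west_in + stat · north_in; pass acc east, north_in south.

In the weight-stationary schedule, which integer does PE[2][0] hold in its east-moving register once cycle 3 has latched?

register = 7

WS on a 3×2 grid — tracing PE[2][0] and its feeders:
  after 0 — PE[1][0] acc=0, pass-E 0, pass-S 0
  after 0 — PE[2][0] acc=0, pass-E 0, pass-S 0
  after 1 — PE[1][0] acc=67, pass-E 3, pass-S 67
  after 1 — PE[2][0] acc=0, pass-E 0, pass-S 0
  after 2 — PE[1][0] acc=58, pass-E 2, pass-S 58
  after 2 — PE[2][0] acc=123, pass-E 8, pass-S 123
  after 3 — PE[1][0] acc=0, pass-E 0, pass-S 0
  after 3 — PE[2][0] acc=107, pass-E 7, pass-S 107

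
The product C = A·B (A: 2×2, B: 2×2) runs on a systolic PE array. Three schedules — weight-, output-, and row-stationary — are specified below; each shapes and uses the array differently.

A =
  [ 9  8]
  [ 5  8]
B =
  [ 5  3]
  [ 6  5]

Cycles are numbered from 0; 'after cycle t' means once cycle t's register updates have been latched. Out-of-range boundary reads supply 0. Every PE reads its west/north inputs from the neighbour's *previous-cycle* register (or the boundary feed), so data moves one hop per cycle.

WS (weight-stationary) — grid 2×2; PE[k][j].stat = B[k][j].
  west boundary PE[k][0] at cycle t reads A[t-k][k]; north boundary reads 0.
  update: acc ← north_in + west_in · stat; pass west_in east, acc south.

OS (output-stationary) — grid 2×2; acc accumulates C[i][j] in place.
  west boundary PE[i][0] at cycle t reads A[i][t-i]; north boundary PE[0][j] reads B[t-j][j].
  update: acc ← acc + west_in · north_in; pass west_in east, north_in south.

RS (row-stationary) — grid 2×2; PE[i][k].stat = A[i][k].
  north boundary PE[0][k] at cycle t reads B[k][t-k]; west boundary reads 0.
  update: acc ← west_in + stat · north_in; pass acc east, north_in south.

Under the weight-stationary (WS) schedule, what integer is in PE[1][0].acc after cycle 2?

WS on a 2×2 grid — tracing PE[1][0] and its feeders:
  @0  [0,0]  acc 45  |  →9  ↓45
  @0  [1,0]  acc 0  |  →0  ↓0
  @1  [0,0]  acc 25  |  →5  ↓25
  @1  [1,0]  acc 93  |  →8  ↓93
  @2  [0,0]  acc 0  |  →0  ↓0
  @2  [1,0]  acc 73  |  →8  ↓73

PE[1][0].acc = 73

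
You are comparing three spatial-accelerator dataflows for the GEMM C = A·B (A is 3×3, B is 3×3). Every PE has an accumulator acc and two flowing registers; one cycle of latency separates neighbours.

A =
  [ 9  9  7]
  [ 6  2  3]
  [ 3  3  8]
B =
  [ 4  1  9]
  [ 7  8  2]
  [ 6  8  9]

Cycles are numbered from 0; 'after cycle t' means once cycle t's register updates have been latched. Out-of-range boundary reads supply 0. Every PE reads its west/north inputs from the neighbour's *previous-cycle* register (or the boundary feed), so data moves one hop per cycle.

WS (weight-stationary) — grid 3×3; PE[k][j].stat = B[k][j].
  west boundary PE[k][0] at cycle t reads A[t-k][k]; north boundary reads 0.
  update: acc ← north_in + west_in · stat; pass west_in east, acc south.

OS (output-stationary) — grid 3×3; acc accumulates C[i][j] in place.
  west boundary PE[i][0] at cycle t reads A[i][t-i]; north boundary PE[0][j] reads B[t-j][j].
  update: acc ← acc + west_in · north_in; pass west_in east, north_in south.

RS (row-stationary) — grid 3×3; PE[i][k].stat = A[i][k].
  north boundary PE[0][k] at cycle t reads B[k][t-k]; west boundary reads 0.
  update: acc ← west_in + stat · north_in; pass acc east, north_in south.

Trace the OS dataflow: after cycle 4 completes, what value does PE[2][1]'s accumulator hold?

OS (3×3). Following PE[2][1] plus its west/north inputs:
  [0] (1,1) acc=0 (h:0 v:0)
  [0] (2,0) acc=0 (h:0 v:0)
  [0] (2,1) acc=0 (h:0 v:0)
  [1] (1,1) acc=0 (h:0 v:0)
  [1] (2,0) acc=0 (h:0 v:0)
  [1] (2,1) acc=0 (h:0 v:0)
  [2] (1,1) acc=6 (h:6 v:1)
  [2] (2,0) acc=12 (h:3 v:4)
  [2] (2,1) acc=0 (h:0 v:0)
  [3] (1,1) acc=22 (h:2 v:8)
  [3] (2,0) acc=33 (h:3 v:7)
  [3] (2,1) acc=3 (h:3 v:1)
  [4] (1,1) acc=46 (h:3 v:8)
  [4] (2,0) acc=81 (h:8 v:6)
  [4] (2,1) acc=27 (h:3 v:8)

PE[2][1].acc = 27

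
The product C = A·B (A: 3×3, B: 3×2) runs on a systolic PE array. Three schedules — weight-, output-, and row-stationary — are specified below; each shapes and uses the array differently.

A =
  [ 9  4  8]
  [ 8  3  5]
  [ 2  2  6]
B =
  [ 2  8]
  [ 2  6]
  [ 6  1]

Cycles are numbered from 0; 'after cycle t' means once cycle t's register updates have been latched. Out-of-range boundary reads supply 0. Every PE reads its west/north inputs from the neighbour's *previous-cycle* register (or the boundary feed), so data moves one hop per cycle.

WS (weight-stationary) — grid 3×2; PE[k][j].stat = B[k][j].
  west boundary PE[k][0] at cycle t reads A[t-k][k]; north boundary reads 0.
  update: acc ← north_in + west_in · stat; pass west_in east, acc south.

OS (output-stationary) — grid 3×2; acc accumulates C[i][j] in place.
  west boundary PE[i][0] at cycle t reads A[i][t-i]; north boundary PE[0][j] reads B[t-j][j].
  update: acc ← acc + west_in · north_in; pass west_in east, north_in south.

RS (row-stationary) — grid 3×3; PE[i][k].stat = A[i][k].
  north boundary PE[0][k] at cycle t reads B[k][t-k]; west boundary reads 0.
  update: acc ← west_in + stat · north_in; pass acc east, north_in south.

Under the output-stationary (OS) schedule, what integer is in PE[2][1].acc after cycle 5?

PE[2][1].acc = 34

Tracing OS — 3×2 array, target PE[2][1]:
  0: (1,1).acc=0  regs=<0,0>
  0: (2,0).acc=0  regs=<0,0>
  0: (2,1).acc=0  regs=<0,0>
  1: (1,1).acc=0  regs=<0,0>
  1: (2,0).acc=0  regs=<0,0>
  1: (2,1).acc=0  regs=<0,0>
  2: (1,1).acc=64  regs=<8,8>
  2: (2,0).acc=4  regs=<2,2>
  2: (2,1).acc=0  regs=<0,0>
  3: (1,1).acc=82  regs=<3,6>
  3: (2,0).acc=8  regs=<2,2>
  3: (2,1).acc=16  regs=<2,8>
  4: (1,1).acc=87  regs=<5,1>
  4: (2,0).acc=44  regs=<6,6>
  4: (2,1).acc=28  regs=<2,6>
  5: (1,1).acc=87  regs=<0,0>
  5: (2,0).acc=44  regs=<0,0>
  5: (2,1).acc=34  regs=<6,1>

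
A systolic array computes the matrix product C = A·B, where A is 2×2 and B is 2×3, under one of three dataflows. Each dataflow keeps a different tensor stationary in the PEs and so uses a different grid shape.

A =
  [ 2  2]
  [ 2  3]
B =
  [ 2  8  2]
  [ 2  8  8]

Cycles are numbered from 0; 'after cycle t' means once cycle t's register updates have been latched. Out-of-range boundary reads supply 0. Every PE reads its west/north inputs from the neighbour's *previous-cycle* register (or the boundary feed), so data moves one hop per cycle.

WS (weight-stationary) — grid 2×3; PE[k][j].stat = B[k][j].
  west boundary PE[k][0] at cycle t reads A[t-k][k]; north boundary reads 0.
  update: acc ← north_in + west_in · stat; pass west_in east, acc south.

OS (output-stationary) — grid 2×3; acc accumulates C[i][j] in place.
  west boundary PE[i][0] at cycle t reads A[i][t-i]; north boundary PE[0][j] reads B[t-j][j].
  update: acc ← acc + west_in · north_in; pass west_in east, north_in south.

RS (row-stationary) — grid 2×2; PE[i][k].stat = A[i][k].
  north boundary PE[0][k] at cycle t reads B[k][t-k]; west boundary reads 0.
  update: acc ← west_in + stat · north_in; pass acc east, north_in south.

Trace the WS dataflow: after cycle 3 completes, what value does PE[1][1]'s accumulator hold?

PE[1][1].acc = 40

WS (2×3). Following PE[1][1] plus its west/north inputs:
  [0] (0,1) acc=0 (h:0 v:0)
  [0] (1,0) acc=0 (h:0 v:0)
  [0] (1,1) acc=0 (h:0 v:0)
  [1] (0,1) acc=16 (h:2 v:16)
  [1] (1,0) acc=8 (h:2 v:8)
  [1] (1,1) acc=0 (h:0 v:0)
  [2] (0,1) acc=16 (h:2 v:16)
  [2] (1,0) acc=10 (h:3 v:10)
  [2] (1,1) acc=32 (h:2 v:32)
  [3] (0,1) acc=0 (h:0 v:0)
  [3] (1,0) acc=0 (h:0 v:0)
  [3] (1,1) acc=40 (h:3 v:40)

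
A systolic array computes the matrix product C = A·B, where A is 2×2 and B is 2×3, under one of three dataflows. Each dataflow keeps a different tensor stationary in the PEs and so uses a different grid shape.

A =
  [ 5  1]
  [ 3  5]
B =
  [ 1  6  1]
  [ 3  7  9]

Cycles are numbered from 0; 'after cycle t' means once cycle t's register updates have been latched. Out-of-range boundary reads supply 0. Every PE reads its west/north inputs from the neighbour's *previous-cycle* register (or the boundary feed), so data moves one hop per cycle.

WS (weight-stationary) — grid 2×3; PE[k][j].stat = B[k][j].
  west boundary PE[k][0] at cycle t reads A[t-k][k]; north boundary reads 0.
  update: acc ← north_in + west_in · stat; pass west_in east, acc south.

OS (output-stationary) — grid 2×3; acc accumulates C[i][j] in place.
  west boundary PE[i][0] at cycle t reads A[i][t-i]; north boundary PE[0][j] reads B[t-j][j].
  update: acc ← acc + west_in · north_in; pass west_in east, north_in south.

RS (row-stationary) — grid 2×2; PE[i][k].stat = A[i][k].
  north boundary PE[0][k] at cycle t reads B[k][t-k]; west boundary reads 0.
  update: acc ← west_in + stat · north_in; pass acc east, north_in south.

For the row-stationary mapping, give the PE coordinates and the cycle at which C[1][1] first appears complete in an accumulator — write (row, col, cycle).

Under RS, C[1][1] lands at PE[1][1]:
  0: (1,1).acc=0  regs=<0,0>
  1: (1,1).acc=0  regs=<0,0>
  2: (1,1).acc=18  regs=<18,3>
  3: (1,1).acc=53  regs=<53,7>

(row, col, cycle) = (1, 1, 3)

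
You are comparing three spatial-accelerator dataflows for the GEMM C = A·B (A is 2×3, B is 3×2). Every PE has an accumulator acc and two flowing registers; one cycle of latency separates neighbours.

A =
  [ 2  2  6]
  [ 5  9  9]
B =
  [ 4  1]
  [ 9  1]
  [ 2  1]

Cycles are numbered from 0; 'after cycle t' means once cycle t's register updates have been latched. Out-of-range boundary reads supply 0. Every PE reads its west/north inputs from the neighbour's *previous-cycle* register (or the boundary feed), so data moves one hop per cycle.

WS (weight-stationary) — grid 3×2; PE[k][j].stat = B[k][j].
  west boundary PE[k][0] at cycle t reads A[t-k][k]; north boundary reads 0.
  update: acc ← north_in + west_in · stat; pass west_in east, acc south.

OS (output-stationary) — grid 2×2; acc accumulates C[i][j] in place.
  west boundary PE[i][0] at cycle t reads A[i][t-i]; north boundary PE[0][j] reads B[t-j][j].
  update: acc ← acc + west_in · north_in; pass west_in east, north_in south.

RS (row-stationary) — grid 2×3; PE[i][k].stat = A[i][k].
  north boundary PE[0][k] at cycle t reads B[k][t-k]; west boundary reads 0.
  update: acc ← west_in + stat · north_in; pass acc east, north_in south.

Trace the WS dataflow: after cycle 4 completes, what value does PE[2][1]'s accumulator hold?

PE[2][1].acc = 23

WS (3×2). Following PE[2][1] plus its west/north inputs:
  c0 r1c1: 0 / 0 / 0
  c0 r2c0: 0 / 0 / 0
  c0 r2c1: 0 / 0 / 0
  c1 r1c1: 0 / 0 / 0
  c1 r2c0: 0 / 0 / 0
  c1 r2c1: 0 / 0 / 0
  c2 r1c1: 4 / 2 / 4
  c2 r2c0: 38 / 6 / 38
  c2 r2c1: 0 / 0 / 0
  c3 r1c1: 14 / 9 / 14
  c3 r2c0: 119 / 9 / 119
  c3 r2c1: 10 / 6 / 10
  c4 r1c1: 0 / 0 / 0
  c4 r2c0: 0 / 0 / 0
  c4 r2c1: 23 / 9 / 23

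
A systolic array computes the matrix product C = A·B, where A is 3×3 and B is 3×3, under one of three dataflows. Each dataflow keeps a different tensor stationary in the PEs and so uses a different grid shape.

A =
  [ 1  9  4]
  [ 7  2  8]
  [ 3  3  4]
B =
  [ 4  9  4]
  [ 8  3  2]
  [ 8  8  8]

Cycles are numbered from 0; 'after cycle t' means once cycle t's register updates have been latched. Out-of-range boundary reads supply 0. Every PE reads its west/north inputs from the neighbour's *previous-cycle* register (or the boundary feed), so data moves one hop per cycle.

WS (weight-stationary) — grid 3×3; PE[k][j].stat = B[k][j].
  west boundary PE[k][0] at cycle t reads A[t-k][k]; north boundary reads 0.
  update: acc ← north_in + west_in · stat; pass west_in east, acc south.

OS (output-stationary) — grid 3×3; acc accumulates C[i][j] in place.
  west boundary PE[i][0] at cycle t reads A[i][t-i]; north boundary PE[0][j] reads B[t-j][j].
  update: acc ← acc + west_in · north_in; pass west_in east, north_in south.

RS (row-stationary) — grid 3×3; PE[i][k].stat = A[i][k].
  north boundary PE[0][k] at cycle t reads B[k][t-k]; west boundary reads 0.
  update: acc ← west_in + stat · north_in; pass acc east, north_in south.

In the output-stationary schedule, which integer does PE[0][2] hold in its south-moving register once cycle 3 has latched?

register = 2

Tracing OS — 3×3 array, target PE[0][2]:
  @0  [0,1]  acc 0  |  →0  ↓0
  @0  [0,2]  acc 0  |  →0  ↓0
  @1  [0,1]  acc 9  |  →1  ↓9
  @1  [0,2]  acc 0  |  →0  ↓0
  @2  [0,1]  acc 36  |  →9  ↓3
  @2  [0,2]  acc 4  |  →1  ↓4
  @3  [0,1]  acc 68  |  →4  ↓8
  @3  [0,2]  acc 22  |  →9  ↓2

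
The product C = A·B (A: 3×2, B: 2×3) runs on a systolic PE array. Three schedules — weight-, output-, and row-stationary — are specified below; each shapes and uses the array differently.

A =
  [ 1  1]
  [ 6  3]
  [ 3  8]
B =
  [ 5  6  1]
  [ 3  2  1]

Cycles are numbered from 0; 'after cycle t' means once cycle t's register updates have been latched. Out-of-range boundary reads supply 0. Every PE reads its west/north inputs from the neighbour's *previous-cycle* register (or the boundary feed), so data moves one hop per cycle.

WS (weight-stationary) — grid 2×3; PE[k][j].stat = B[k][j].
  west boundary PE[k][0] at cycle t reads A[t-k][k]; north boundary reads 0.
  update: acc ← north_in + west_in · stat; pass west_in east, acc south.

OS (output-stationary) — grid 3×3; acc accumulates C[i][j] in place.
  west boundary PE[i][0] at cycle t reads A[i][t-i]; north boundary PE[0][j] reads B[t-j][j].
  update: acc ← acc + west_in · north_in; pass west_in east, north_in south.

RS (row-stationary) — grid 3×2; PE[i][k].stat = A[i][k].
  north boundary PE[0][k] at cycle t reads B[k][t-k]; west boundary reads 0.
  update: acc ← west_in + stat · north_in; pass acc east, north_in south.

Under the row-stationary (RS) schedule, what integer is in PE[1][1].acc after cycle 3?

PE[1][1].acc = 42

RS 3×2: PE[1][1] cycle-by-cycle (with neighbour feeds):
  c0 r0c1: 0 / 0 / 0
  c0 r1c0: 0 / 0 / 0
  c0 r1c1: 0 / 0 / 0
  c1 r0c1: 8 / 8 / 3
  c1 r1c0: 30 / 30 / 5
  c1 r1c1: 0 / 0 / 0
  c2 r0c1: 8 / 8 / 2
  c2 r1c0: 36 / 36 / 6
  c2 r1c1: 39 / 39 / 3
  c3 r0c1: 2 / 2 / 1
  c3 r1c0: 6 / 6 / 1
  c3 r1c1: 42 / 42 / 2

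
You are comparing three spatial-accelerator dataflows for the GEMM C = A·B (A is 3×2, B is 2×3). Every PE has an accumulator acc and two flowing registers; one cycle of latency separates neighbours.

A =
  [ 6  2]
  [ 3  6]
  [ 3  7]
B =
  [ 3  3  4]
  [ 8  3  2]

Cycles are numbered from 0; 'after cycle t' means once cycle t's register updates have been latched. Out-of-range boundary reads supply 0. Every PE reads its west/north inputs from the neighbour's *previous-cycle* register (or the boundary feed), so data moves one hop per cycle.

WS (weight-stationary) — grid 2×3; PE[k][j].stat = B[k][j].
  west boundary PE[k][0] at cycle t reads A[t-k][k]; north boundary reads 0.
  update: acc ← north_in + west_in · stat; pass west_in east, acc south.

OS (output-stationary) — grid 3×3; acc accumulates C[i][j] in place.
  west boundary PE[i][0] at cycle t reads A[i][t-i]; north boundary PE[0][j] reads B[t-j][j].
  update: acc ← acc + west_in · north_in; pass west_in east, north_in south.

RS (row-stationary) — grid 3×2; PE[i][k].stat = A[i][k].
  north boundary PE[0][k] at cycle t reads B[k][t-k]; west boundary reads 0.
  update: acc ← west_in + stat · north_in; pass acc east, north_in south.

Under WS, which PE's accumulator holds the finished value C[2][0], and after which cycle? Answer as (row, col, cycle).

WS — PE[1][0] is where C[2][0] collects:
  step 0 · PE1,0: acc=0; fwd→0 fwd↓0
  step 1 · PE1,0: acc=34; fwd→2 fwd↓34
  step 2 · PE1,0: acc=57; fwd→6 fwd↓57
  step 3 · PE1,0: acc=65; fwd→7 fwd↓65

(row, col, cycle) = (1, 0, 3)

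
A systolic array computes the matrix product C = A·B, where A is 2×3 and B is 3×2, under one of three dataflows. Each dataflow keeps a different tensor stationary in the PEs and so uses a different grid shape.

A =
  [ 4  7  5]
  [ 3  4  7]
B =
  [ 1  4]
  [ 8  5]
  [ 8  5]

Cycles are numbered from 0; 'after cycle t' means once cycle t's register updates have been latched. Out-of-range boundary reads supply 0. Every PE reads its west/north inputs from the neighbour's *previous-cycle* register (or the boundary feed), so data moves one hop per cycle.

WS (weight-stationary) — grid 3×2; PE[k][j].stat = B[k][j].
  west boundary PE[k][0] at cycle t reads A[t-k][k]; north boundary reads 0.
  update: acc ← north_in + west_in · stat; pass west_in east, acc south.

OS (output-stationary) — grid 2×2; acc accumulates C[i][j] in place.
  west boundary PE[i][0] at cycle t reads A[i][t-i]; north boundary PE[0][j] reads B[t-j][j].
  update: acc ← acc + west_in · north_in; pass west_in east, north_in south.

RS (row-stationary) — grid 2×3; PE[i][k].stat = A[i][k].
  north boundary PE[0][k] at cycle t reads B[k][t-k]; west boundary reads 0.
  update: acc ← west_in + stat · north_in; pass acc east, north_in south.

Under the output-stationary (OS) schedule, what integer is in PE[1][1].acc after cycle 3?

OS (2×2). Following PE[1][1] plus its west/north inputs:
  after 0 — PE[0][1] acc=0, pass-E 0, pass-S 0
  after 0 — PE[1][0] acc=0, pass-E 0, pass-S 0
  after 0 — PE[1][1] acc=0, pass-E 0, pass-S 0
  after 1 — PE[0][1] acc=16, pass-E 4, pass-S 4
  after 1 — PE[1][0] acc=3, pass-E 3, pass-S 1
  after 1 — PE[1][1] acc=0, pass-E 0, pass-S 0
  after 2 — PE[0][1] acc=51, pass-E 7, pass-S 5
  after 2 — PE[1][0] acc=35, pass-E 4, pass-S 8
  after 2 — PE[1][1] acc=12, pass-E 3, pass-S 4
  after 3 — PE[0][1] acc=76, pass-E 5, pass-S 5
  after 3 — PE[1][0] acc=91, pass-E 7, pass-S 8
  after 3 — PE[1][1] acc=32, pass-E 4, pass-S 5

PE[1][1].acc = 32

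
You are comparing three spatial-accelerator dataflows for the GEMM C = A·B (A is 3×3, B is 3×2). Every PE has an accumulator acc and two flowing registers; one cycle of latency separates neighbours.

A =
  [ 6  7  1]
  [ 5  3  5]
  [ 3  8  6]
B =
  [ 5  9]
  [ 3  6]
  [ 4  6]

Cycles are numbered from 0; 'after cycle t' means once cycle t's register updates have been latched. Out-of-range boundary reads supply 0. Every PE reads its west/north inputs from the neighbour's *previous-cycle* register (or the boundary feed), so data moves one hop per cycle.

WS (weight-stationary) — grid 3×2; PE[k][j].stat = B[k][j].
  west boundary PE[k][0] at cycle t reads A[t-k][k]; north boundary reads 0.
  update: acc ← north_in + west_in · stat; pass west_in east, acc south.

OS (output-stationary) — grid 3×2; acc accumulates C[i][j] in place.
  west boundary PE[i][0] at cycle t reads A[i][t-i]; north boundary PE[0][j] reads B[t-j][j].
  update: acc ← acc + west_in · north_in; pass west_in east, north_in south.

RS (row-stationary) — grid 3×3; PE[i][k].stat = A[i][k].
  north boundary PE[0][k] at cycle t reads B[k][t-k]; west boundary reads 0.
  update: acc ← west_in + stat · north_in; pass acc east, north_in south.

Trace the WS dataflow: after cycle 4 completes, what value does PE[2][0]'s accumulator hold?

WS 3×2: PE[2][0] cycle-by-cycle (with neighbour feeds):
  [0] (1,0) acc=0 (h:0 v:0)
  [0] (2,0) acc=0 (h:0 v:0)
  [1] (1,0) acc=51 (h:7 v:51)
  [1] (2,0) acc=0 (h:0 v:0)
  [2] (1,0) acc=34 (h:3 v:34)
  [2] (2,0) acc=55 (h:1 v:55)
  [3] (1,0) acc=39 (h:8 v:39)
  [3] (2,0) acc=54 (h:5 v:54)
  [4] (1,0) acc=0 (h:0 v:0)
  [4] (2,0) acc=63 (h:6 v:63)

PE[2][0].acc = 63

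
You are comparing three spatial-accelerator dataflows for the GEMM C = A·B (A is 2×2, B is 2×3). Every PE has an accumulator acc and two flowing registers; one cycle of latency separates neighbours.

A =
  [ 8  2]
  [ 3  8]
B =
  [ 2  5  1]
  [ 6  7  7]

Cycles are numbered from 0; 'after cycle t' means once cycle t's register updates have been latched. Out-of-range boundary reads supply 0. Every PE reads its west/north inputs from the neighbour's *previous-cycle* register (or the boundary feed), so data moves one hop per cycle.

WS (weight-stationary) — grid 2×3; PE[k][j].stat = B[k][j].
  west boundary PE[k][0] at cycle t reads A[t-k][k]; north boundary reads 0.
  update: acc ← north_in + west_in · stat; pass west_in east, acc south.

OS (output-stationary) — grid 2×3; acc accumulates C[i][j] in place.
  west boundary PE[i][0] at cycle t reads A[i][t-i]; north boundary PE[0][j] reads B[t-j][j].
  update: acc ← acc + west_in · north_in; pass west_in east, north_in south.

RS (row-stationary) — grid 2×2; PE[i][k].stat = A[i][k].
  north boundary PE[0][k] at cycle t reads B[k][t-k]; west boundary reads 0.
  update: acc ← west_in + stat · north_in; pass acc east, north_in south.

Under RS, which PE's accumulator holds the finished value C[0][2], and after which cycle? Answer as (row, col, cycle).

(row, col, cycle) = (0, 1, 3)

RS — PE[0][1] is where C[0][2] collects:
  after 0 — PE[0][1] acc=0, pass-E 0, pass-S 0
  after 1 — PE[0][1] acc=28, pass-E 28, pass-S 6
  after 2 — PE[0][1] acc=54, pass-E 54, pass-S 7
  after 3 — PE[0][1] acc=22, pass-E 22, pass-S 7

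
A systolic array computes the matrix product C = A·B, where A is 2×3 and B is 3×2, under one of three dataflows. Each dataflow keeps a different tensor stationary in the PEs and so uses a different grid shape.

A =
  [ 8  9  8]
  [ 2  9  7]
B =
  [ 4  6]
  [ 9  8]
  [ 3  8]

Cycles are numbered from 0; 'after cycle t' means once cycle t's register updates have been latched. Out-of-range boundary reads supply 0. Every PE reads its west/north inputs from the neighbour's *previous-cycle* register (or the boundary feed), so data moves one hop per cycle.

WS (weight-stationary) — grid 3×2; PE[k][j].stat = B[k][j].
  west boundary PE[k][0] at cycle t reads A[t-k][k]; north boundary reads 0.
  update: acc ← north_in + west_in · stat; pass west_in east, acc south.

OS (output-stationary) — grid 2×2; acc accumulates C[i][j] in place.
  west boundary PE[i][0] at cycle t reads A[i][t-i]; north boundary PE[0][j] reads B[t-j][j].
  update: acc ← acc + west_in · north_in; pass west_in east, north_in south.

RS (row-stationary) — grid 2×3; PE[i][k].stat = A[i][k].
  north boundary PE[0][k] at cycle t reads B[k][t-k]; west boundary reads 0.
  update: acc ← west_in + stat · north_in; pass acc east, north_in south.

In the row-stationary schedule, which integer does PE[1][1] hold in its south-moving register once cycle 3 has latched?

register = 8

RS 2×3: PE[1][1] cycle-by-cycle (with neighbour feeds):
  [0] (0,1) acc=0 (h:0 v:0)
  [0] (1,0) acc=0 (h:0 v:0)
  [0] (1,1) acc=0 (h:0 v:0)
  [1] (0,1) acc=113 (h:113 v:9)
  [1] (1,0) acc=8 (h:8 v:4)
  [1] (1,1) acc=0 (h:0 v:0)
  [2] (0,1) acc=120 (h:120 v:8)
  [2] (1,0) acc=12 (h:12 v:6)
  [2] (1,1) acc=89 (h:89 v:9)
  [3] (0,1) acc=0 (h:0 v:0)
  [3] (1,0) acc=0 (h:0 v:0)
  [3] (1,1) acc=84 (h:84 v:8)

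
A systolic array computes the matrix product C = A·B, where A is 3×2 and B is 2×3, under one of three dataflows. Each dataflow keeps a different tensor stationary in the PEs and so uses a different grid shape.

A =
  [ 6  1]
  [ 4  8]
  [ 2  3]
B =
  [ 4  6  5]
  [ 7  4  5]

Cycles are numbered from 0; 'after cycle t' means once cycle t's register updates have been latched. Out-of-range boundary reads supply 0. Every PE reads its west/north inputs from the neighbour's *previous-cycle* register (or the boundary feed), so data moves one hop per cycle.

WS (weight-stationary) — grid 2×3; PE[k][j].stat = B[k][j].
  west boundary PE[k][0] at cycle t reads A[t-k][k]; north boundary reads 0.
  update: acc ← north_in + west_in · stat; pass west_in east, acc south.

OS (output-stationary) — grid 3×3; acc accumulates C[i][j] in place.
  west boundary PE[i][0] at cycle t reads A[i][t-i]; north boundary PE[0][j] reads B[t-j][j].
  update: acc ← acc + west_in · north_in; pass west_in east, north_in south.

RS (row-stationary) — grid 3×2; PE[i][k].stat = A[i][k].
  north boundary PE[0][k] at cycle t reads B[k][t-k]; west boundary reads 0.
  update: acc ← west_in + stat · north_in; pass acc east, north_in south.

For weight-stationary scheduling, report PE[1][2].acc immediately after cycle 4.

Tracing WS — 2×3 array, target PE[1][2]:
  [0] (0,2) acc=0 (h:0 v:0)
  [0] (1,1) acc=0 (h:0 v:0)
  [0] (1,2) acc=0 (h:0 v:0)
  [1] (0,2) acc=0 (h:0 v:0)
  [1] (1,1) acc=0 (h:0 v:0)
  [1] (1,2) acc=0 (h:0 v:0)
  [2] (0,2) acc=30 (h:6 v:30)
  [2] (1,1) acc=40 (h:1 v:40)
  [2] (1,2) acc=0 (h:0 v:0)
  [3] (0,2) acc=20 (h:4 v:20)
  [3] (1,1) acc=56 (h:8 v:56)
  [3] (1,2) acc=35 (h:1 v:35)
  [4] (0,2) acc=10 (h:2 v:10)
  [4] (1,1) acc=24 (h:3 v:24)
  [4] (1,2) acc=60 (h:8 v:60)

PE[1][2].acc = 60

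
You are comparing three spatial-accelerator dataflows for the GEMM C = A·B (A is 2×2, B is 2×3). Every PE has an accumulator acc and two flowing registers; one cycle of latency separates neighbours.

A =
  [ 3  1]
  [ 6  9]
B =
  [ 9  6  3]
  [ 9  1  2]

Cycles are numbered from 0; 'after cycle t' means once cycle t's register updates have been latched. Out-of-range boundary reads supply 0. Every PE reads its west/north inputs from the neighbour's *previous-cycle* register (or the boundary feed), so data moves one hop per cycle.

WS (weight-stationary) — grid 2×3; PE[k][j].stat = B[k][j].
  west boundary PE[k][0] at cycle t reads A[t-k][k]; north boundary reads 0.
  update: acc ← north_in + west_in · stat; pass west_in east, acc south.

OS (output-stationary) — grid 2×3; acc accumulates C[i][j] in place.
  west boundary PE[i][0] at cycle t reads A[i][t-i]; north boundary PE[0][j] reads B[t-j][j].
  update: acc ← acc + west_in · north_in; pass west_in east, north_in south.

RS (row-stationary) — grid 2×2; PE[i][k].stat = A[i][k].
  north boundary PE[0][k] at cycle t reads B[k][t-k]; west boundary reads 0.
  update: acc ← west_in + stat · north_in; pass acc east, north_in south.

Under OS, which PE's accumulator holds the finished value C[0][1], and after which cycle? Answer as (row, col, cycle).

OS — PE[0][1] is where C[0][1] collects:
  after 0 — PE[0][1] acc=0, pass-E 0, pass-S 0
  after 1 — PE[0][1] acc=18, pass-E 3, pass-S 6
  after 2 — PE[0][1] acc=19, pass-E 1, pass-S 1

(row, col, cycle) = (0, 1, 2)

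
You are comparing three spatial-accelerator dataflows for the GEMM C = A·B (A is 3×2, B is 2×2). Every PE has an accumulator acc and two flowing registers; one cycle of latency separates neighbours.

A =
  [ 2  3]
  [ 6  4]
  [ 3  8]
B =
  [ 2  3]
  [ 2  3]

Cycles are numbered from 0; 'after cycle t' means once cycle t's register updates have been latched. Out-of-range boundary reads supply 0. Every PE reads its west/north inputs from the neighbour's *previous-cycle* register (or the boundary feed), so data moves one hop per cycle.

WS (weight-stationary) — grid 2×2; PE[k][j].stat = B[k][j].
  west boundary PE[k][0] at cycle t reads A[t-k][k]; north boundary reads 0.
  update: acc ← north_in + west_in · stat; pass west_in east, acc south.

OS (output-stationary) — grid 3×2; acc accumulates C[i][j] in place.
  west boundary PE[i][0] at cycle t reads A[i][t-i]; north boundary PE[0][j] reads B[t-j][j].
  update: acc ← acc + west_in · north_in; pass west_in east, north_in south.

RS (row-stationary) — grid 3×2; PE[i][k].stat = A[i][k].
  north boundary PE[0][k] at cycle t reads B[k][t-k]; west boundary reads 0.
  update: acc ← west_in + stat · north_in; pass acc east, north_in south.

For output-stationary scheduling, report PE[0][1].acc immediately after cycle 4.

PE[0][1].acc = 15

OS (3×2). Following PE[0][1] plus its west/north inputs:
  after 0 — PE[0][0] acc=4, pass-E 2, pass-S 2
  after 0 — PE[0][1] acc=0, pass-E 0, pass-S 0
  after 1 — PE[0][0] acc=10, pass-E 3, pass-S 2
  after 1 — PE[0][1] acc=6, pass-E 2, pass-S 3
  after 2 — PE[0][0] acc=10, pass-E 0, pass-S 0
  after 2 — PE[0][1] acc=15, pass-E 3, pass-S 3
  after 3 — PE[0][0] acc=10, pass-E 0, pass-S 0
  after 3 — PE[0][1] acc=15, pass-E 0, pass-S 0
  after 4 — PE[0][0] acc=10, pass-E 0, pass-S 0
  after 4 — PE[0][1] acc=15, pass-E 0, pass-S 0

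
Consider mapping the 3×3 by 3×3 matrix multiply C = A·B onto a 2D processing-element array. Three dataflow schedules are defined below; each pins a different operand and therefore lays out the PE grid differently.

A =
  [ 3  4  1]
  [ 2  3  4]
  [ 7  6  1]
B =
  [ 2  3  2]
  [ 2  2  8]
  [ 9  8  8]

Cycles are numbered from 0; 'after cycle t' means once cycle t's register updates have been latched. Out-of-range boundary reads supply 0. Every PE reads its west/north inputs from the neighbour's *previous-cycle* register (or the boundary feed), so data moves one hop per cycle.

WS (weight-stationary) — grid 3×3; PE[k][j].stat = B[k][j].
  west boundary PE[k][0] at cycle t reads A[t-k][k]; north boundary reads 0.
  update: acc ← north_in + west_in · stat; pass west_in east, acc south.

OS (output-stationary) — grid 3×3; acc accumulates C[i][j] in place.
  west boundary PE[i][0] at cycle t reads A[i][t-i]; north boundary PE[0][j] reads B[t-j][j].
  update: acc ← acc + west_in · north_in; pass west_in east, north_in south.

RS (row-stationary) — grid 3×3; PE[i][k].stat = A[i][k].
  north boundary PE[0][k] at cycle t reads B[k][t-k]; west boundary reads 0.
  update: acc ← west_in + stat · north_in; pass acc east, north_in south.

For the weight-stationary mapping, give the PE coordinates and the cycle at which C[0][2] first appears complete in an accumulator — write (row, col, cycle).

(row, col, cycle) = (2, 2, 4)

WS: C[0][2] accumulates in PE[2][2]:
  step 0 · PE2,2: acc=0; fwd→0 fwd↓0
  step 1 · PE2,2: acc=0; fwd→0 fwd↓0
  step 2 · PE2,2: acc=0; fwd→0 fwd↓0
  step 3 · PE2,2: acc=0; fwd→0 fwd↓0
  step 4 · PE2,2: acc=46; fwd→1 fwd↓46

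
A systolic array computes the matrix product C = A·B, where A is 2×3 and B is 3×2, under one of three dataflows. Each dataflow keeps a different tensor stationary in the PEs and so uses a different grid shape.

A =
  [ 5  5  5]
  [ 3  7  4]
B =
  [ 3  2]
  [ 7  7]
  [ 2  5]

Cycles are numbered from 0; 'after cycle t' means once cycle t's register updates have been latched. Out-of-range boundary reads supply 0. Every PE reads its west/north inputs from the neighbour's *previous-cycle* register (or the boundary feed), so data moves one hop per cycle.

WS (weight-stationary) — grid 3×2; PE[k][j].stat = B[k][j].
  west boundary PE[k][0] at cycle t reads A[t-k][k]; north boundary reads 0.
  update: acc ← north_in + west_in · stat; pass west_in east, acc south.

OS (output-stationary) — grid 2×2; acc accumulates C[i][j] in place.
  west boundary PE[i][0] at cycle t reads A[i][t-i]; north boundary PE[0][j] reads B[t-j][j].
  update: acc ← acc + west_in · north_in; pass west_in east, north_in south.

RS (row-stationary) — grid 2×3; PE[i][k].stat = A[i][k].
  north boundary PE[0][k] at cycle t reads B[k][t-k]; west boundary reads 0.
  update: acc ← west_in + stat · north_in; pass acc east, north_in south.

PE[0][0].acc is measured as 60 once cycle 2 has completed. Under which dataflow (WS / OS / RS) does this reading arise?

WS (3×2 grid), PE[0][0]:
  0: (0,0).acc=15  regs=<5,15>
  1: (0,0).acc=9  regs=<3,9>
  2: (0,0).acc=0  regs=<0,0>
OS (2×2 grid), PE[0][0]:
  0: (0,0).acc=15  regs=<5,3>
  1: (0,0).acc=50  regs=<5,7>
  2: (0,0).acc=60  regs=<5,2>
RS (2×3 grid), PE[0][0]:
  0: (0,0).acc=15  regs=<15,3>
  1: (0,0).acc=10  regs=<10,2>
  2: (0,0).acc=0  regs=<0,0>

dataflow = OS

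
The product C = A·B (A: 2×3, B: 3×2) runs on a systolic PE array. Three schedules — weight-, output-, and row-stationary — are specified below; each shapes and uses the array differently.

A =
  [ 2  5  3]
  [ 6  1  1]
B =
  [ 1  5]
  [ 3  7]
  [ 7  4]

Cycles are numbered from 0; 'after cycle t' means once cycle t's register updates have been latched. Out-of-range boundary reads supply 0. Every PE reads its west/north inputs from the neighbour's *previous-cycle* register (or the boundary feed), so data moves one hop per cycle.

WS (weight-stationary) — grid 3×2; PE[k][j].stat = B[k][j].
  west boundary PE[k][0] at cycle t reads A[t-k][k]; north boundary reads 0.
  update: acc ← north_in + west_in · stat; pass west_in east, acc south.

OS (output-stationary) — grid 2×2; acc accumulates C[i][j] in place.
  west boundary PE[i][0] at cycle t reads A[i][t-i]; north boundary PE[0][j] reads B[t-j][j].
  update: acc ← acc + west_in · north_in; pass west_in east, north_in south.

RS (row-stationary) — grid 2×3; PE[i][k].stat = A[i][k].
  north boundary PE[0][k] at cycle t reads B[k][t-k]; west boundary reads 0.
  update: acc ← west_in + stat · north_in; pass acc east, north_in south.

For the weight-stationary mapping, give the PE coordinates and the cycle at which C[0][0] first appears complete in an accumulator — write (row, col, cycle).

Under WS, C[0][0] lands at PE[2][0]:
  @0  [2,0]  acc 0  |  →0  ↓0
  @1  [2,0]  acc 0  |  →0  ↓0
  @2  [2,0]  acc 38  |  →3  ↓38

(row, col, cycle) = (2, 0, 2)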